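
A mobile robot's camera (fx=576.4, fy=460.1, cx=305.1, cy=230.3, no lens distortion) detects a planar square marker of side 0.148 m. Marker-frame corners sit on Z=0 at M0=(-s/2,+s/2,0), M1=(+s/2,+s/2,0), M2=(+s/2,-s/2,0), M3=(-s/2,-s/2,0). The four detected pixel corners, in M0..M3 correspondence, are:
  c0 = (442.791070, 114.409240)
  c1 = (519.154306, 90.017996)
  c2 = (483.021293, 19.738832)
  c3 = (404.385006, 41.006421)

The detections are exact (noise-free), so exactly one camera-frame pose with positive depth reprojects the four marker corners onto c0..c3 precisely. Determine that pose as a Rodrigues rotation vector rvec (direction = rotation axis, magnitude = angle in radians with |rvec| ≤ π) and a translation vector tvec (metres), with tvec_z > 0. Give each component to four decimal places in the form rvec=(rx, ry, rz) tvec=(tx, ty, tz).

rvec=(-0.0140, -0.2823, -0.4128) tvec=(0.2426, -0.3153, 0.8838)

Intrinsics K: fx=576.4, fy=460.1, cx=305.1, cy=230.3
Marker side s = 0.148 m; corners in marker frame (Z=0):
  M0 = (-0.0740, +0.0740, 0)
  M1 = (+0.0740, +0.0740, 0)
  M2 = (+0.0740, -0.0740, 0)
  M3 = (-0.0740, -0.0740, 0)
Detected image corners:
  c0 = (442.791070, 114.409240) px
  c1 = (519.154306, 90.017996) px
  c2 = (483.021293, 19.738832) px
  c3 = (404.385006, 41.006421) px
Planar DLT: solve 8×8 A·h = b for H (H[2,2]=1):
  H  [+666.69752 +274.46251 +463.29337]
  H  [-133.77579 +488.44212 +66.16290]
  H  [+0.30947 +0.04935 +1.00000]
B = K⁻¹H; ‖b₁‖=1.131429, ‖b₂‖=1.131429; λ = 2/(‖b₁‖+‖b₂‖) = 0.883838, sign → tz>0 ⇒ λ=+0.883838
r₁ = λ·B[:,0] = (+0.87752,-0.39389,+0.27352); r₂ = λ·B[:,1] = (+0.39777,+0.91645,+0.04362)
r₃ = r₁×r₂ = (-0.26785,+0.07052,+0.96088); SVD([r₁ r₂ r₃]) → R = UVᵀ:
  R  [+0.87752 +0.39777 -0.26785]
  R  [-0.39389 +0.91645 +0.07052]
  R  [+0.27352 +0.04362 +0.96088]
t = (+0.24257, -0.31530, +0.88384) m
tr R = 2.754846; θ = arccos((tr R − 1)/2) = 0.500333 rad = 28.667°
axis k = ((R−Rᵀ)₃₂, (R−Rᵀ)₁₃, (R−Rᵀ)₂₁) / (2 sinθ) = (-0.028039, -0.564255, -0.825124)
rvec = θ·k = (-0.014029, -0.282316, -0.412837)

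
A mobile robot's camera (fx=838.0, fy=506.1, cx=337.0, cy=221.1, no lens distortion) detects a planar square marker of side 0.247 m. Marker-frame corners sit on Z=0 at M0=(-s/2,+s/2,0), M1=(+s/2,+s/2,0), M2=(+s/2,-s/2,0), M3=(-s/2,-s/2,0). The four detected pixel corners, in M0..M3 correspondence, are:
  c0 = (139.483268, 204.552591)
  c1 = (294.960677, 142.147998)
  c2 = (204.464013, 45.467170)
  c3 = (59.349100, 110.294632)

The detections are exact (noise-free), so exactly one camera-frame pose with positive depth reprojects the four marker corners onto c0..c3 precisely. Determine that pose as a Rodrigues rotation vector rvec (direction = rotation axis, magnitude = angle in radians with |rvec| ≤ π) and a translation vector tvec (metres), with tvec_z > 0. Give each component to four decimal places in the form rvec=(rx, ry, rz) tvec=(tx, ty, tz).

Intrinsics K: fx=838.0, fy=506.1, cx=337.0, cy=221.1
Marker side s = 0.247 m; corners in marker frame (Z=0):
  M0 = (-0.1235, +0.1235, 0)
  M1 = (+0.1235, +0.1235, 0)
  M2 = (+0.1235, -0.1235, 0)
  M3 = (-0.1235, -0.1235, 0)
Detected image corners:
  c0 = (139.483268, 204.552591) px
  c1 = (294.960677, 142.147998) px
  c2 = (204.464013, 45.467170) px
  c3 = (59.349100, 110.294632) px
Planar DLT: solve 8×8 A·h = b for H (H[2,2]=1):
  H  [+571.49935 +316.89630 +171.77585]
  H  [-283.96890 +366.26359 +125.49410]
  H  [-0.20950 -0.16021 +1.00000]
B = K⁻¹H; ‖b₁‖=0.922766, ‖b₂‖=0.922766; λ = 2/(‖b₁‖+‖b₂‖) = 1.083699, sign → tz>0 ⇒ λ=+1.083699
r₁ = λ·B[:,0] = (+0.83036,-0.50887,-0.22704); r₂ = λ·B[:,1] = (+0.47963,+0.86012,-0.17362)
r₃ = r₁×r₂ = (+0.28363,+0.03527,+0.95828); SVD([r₁ r₂ r₃]) → R = UVᵀ:
  R  [+0.83036 +0.47963 +0.28363]
  R  [-0.50887 +0.86012 +0.03527]
  R  [-0.22704 -0.17362 +0.95828]
t = (-0.21367, -0.20472, +1.08370) m
tr R = 2.648770; θ = arccos((tr R − 1)/2) = 0.601681 rad = 34.474°
axis k = ((R−Rᵀ)₃₂, (R−Rᵀ)₁₃, (R−Rᵀ)₂₁) / (2 sinθ) = (-0.184529, +0.451102, -0.873187)
rvec = θ·k = (-0.111028, +0.271419, -0.525381)

rvec=(-0.1110, 0.2714, -0.5254) tvec=(-0.2137, -0.2047, 1.0837)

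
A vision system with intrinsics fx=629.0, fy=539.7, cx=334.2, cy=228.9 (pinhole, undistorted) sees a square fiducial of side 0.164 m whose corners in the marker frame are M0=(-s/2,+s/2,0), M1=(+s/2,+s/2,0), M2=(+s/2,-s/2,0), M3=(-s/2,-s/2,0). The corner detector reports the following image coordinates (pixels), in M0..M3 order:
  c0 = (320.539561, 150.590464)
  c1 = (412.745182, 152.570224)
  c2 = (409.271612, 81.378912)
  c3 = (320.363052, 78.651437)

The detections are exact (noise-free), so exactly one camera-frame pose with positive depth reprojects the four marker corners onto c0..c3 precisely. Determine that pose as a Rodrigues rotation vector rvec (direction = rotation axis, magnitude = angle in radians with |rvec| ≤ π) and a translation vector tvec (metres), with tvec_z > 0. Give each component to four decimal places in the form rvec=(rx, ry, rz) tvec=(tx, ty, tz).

Intrinsics K: fx=629.0, fy=539.7, cx=334.2, cy=228.9
Marker side s = 0.164 m; corners in marker frame (Z=0):
  M0 = (-0.0820, +0.0820, 0)
  M1 = (+0.0820, +0.0820, 0)
  M2 = (+0.0820, -0.0820, 0)
  M3 = (-0.0820, -0.0820, 0)
Detected image corners:
  c0 = (320.539561, 150.590464) px
  c1 = (412.745182, 152.570224) px
  c2 = (409.271612, 81.378912) px
  c3 = (320.363052, 78.651437) px
Planar DLT: solve 8×8 A·h = b for H (H[2,2]=1):
  H  [+577.98044 -70.53034 +365.97695]
  H  [+22.62120 +410.48632 +115.14902]
  H  [+0.07106 -0.22344 +1.00000]
B = K⁻¹H; ‖b₁‖=0.884073, ‖b₂‖=0.884073; λ = 2/(‖b₁‖+‖b₂‖) = 1.131128, sign → tz>0 ⇒ λ=+1.131128
r₁ = λ·B[:,0] = (+0.99668,+0.01332,+0.08037); r₂ = λ·B[:,1] = (+0.00745,+0.96751,-0.25273)
r₃ = r₁×r₂ = (-0.08113,+0.25249,+0.96419); SVD([r₁ r₂ r₃]) → R = UVᵀ:
  R  [+0.99668 +0.00745 -0.08113]
  R  [+0.01332 +0.96751 +0.25249]
  R  [+0.08037 -0.25273 +0.96419]
t = (+0.05714, -0.23840, +1.13113) m
tr R = 2.928374; θ = arccos((tr R − 1)/2) = 0.268435 rad = 15.380°
axis k = ((R−Rᵀ)₃₂, (R−Rᵀ)₁₃, (R−Rᵀ)₂₁) / (2 sinθ) = (-0.952459, -0.304464, +0.011073)
rvec = θ·k = (-0.255673, -0.081729, +0.002972)

rvec=(-0.2557, -0.0817, 0.0030) tvec=(0.0571, -0.2384, 1.1311)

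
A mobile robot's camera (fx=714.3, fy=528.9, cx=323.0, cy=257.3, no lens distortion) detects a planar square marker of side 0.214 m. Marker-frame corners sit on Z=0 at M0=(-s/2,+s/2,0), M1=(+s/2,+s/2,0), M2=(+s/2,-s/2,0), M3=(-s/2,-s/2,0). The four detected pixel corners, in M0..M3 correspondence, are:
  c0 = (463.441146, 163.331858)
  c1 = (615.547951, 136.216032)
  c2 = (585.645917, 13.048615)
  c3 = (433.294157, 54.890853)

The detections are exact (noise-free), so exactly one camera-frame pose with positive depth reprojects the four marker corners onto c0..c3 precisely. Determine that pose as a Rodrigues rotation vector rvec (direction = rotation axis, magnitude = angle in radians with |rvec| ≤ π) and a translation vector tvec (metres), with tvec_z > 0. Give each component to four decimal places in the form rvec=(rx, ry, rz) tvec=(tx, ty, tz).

Intrinsics K: fx=714.3, fy=528.9, cx=323.0, cy=257.3
Marker side s = 0.214 m; corners in marker frame (Z=0):
  M0 = (-0.1070, +0.1070, 0)
  M1 = (+0.1070, +0.1070, 0)
  M2 = (+0.1070, -0.1070, 0)
  M3 = (-0.1070, -0.1070, 0)
Detected image corners:
  c0 = (463.441146, 163.331858) px
  c1 = (615.547951, 136.216032) px
  c2 = (585.645917, 13.048615) px
  c3 = (433.294157, 54.890853) px
Planar DLT: solve 8×8 A·h = b for H (H[2,2]=1):
  H  [+418.07431 +202.12174 +520.11756]
  H  [-212.05445 +549.90542 +93.63314]
  H  [-0.55916 +0.11780 +1.00000]
B = K⁻¹H; ‖b₁‖=1.015755, ‖b₂‖=1.015755; λ = 2/(‖b₁‖+‖b₂‖) = 0.984489, sign → tz>0 ⇒ λ=+0.984489
r₁ = λ·B[:,0] = (+0.82514,-0.12691,-0.55049); r₂ = λ·B[:,1] = (+0.22613,+0.96717,+0.11598)
r₃ = r₁×r₂ = (+0.51770,-0.22018,+0.82675); SVD([r₁ r₂ r₃]) → R = UVᵀ:
  R  [+0.82514 +0.22613 +0.51770]
  R  [-0.12691 +0.96717 -0.22018]
  R  [-0.55049 +0.11598 +0.82675]
t = (+0.27168, -0.30465, +0.98449) m
tr R = 2.619055; θ = arccos((tr R − 1)/2) = 0.627449 rad = 35.950°
axis k = ((R−Rᵀ)₃₂, (R−Rᵀ)₁₃, (R−Rᵀ)₂₁) / (2 sinθ) = (+0.286295, +0.909740, -0.300679)
rvec = θ·k = (+0.179635, +0.570816, -0.188661)

rvec=(0.1796, 0.5708, -0.1887) tvec=(0.2717, -0.3046, 0.9845)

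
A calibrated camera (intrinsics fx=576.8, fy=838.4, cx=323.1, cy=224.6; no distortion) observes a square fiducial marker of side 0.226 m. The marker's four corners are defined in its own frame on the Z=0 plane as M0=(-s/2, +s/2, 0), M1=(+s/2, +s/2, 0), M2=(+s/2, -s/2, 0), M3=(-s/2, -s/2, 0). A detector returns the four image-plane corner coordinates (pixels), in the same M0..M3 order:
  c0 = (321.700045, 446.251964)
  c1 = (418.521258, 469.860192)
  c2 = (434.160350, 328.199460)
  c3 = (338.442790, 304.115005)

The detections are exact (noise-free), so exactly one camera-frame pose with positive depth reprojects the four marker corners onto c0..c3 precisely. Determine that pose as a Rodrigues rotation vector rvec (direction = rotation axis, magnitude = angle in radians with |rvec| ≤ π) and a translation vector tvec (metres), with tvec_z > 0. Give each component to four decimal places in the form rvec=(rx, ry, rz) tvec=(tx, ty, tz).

rvec=(-0.0596, -0.0356, 0.1731) tvec=(0.1274, 0.2571, 1.3291)

Intrinsics K: fx=576.8, fy=838.4, cx=323.1, cy=224.6
Marker side s = 0.226 m; corners in marker frame (Z=0):
  M0 = (-0.1130, +0.1130, 0)
  M1 = (+0.1130, +0.1130, 0)
  M2 = (+0.1130, -0.1130, 0)
  M3 = (-0.1130, -0.1130, 0)
Detected image corners:
  c0 = (321.700045, 446.251964) px
  c1 = (418.521258, 469.860192) px
  c2 = (434.160350, 328.199460) px
  c3 = (338.442790, 304.115005) px
Planar DLT: solve 8×8 A·h = b for H (H[2,2]=1):
  H  [+434.55526 -89.37413 +378.37266]
  H  [+114.32016 +609.71166 +386.76124]
  H  [+0.02273 -0.04690 +1.00000]
B = K⁻¹H; ‖b₁‖=0.752368, ‖b₂‖=0.752368; λ = 2/(‖b₁‖+‖b₂‖) = 1.329137, sign → tz>0 ⇒ λ=+1.329137
r₁ = λ·B[:,0] = (+0.98443,+0.17314,+0.03021); r₂ = λ·B[:,1] = (-0.17103,+0.98329,-0.06234)
r₃ = r₁×r₂ = (-0.04050,+0.05620,+0.99760); SVD([r₁ r₂ r₃]) → R = UVᵀ:
  R  [+0.98443 -0.17103 -0.04050]
  R  [+0.17314 +0.98329 +0.05620]
  R  [+0.03021 -0.06234 +0.99760]
t = (+0.12737, +0.25708, +1.32914) m
tr R = 2.965323; θ = arccos((tr R − 1)/2) = 0.186487 rad = 10.685°
axis k = ((R−Rᵀ)₃₂, (R−Rᵀ)₁₃, (R−Rᵀ)₂₁) / (2 sinθ) = (-0.319685, -0.190707, +0.928134)
rvec = θ·k = (-0.059617, -0.035564, +0.173085)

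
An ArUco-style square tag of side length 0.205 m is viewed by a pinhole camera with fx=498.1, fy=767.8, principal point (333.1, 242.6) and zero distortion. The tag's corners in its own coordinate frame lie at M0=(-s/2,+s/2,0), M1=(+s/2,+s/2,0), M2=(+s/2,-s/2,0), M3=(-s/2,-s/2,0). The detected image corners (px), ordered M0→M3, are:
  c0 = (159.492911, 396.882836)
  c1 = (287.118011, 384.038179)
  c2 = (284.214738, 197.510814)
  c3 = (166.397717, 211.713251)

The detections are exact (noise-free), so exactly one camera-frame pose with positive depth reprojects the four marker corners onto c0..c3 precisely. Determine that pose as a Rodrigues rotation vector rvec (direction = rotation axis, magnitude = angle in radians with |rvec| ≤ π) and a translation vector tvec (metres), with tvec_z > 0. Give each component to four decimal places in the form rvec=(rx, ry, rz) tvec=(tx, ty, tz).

rvec=(-0.3247, 0.0643, -0.0653) tvec=(-0.1798, 0.0548, 0.8204)

Intrinsics K: fx=498.1, fy=767.8, cx=333.1, cy=242.6
Marker side s = 0.205 m; corners in marker frame (Z=0):
  M0 = (-0.1025, +0.1025, 0)
  M1 = (+0.1025, +0.1025, 0)
  M2 = (+0.1025, -0.1025, 0)
  M3 = (-0.1025, -0.1025, 0)
Detected image corners:
  c0 = (159.492911, 396.882836) px
  c1 = (287.118011, 384.038179) px
  c2 = (284.214738, 197.510814) px
  c3 = (166.397717, 211.713251) px
Planar DLT: solve 8×8 A·h = b for H (H[2,2]=1):
  H  [+583.30657 -97.59966 +223.94288]
  H  [-85.16829 +790.24721 +293.85740]
  H  [-0.06408 -0.39091 +1.00000]
B = K⁻¹H; ‖b₁‖=1.218986, ‖b₂‖=1.218986; λ = 2/(‖b₁‖+‖b₂‖) = 0.820354, sign → tz>0 ⇒ λ=+0.820354
r₁ = λ·B[:,0] = (+0.99584,-0.07439,-0.05257); r₂ = λ·B[:,1] = (+0.05371,+0.94566,-0.32068)
r₃ = r₁×r₂ = (+0.07357,+0.31653,+0.94573); SVD([r₁ r₂ r₃]) → R = UVᵀ:
  R  [+0.99584 +0.05371 +0.07357]
  R  [-0.07439 +0.94566 +0.31653]
  R  [-0.05257 -0.32068 +0.94573]
t = (-0.17978, +0.05477, +0.82035) m
tr R = 2.887233; θ = arccos((tr R − 1)/2) = 0.337407 rad = 19.332°
axis k = ((R−Rᵀ)₃₂, (R−Rᵀ)₁₃, (R−Rᵀ)₂₁) / (2 sinθ) = (-0.962429, +0.190520, -0.193476)
rvec = θ·k = (-0.324730, +0.064283, -0.065280)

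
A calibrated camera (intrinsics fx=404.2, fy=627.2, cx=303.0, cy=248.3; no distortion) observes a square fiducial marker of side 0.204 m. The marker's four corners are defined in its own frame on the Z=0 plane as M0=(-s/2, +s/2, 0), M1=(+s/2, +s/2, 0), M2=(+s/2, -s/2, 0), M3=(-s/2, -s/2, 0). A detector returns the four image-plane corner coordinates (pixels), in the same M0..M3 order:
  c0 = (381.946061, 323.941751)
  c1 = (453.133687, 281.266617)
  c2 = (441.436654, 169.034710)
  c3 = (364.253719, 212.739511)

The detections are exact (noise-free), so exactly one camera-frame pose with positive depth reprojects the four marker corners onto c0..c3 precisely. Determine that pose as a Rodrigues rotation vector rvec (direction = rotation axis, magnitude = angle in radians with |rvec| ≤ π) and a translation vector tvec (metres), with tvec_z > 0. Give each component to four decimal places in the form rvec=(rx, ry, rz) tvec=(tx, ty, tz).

rvec=(0.3700, -0.1676, -0.3253) tvec=(0.2696, 0.0006, 1.0104)

Intrinsics K: fx=404.2, fy=627.2, cx=303.0, cy=248.3
Marker side s = 0.204 m; corners in marker frame (Z=0):
  M0 = (-0.1020, +0.1020, 0)
  M1 = (+0.1020, +0.1020, 0)
  M2 = (+0.1020, -0.1020, 0)
  M3 = (-0.1020, -0.1020, 0)
Detected image corners:
  c0 = (381.946061, 323.941751) px
  c1 = (453.133687, 281.266617) px
  c2 = (441.436654, 169.034710) px
  c3 = (364.253719, 212.739511) px
Planar DLT: solve 8×8 A·h = b for H (H[2,2]=1):
  H  [+404.22885 +226.23278 +410.85399]
  H  [-186.87177 +640.50583 +248.66866]
  H  [+0.10029 +0.37629 +1.00000]
B = K⁻¹H; ‖b₁‖=0.989690, ‖b₂‖=0.989690; λ = 2/(‖b₁‖+‖b₂‖) = 1.010418, sign → tz>0 ⇒ λ=+1.010418
r₁ = λ·B[:,0] = (+0.93452,-0.34117,+0.10134); r₂ = λ·B[:,1] = (+0.28052,+0.88133,+0.38021)
r₃ = r₁×r₂ = (-0.21903,-0.32689,+0.91933); SVD([r₁ r₂ r₃]) → R = UVᵀ:
  R  [+0.93452 +0.28052 -0.21903]
  R  [-0.34117 +0.88133 -0.32689]
  R  [+0.10134 +0.38021 +0.91933]
t = (+0.26961, +0.00059, +1.01042) m
tr R = 2.735191; θ = arccos((tr R − 1)/2) = 0.520450 rad = 29.820°
axis k = ((R−Rᵀ)₃₂, (R−Rᵀ)₁₃, (R−Rᵀ)₂₁) / (2 sinθ) = (+0.710974, -0.322124, -0.625102)
rvec = θ·k = (+0.370026, -0.167649, -0.325334)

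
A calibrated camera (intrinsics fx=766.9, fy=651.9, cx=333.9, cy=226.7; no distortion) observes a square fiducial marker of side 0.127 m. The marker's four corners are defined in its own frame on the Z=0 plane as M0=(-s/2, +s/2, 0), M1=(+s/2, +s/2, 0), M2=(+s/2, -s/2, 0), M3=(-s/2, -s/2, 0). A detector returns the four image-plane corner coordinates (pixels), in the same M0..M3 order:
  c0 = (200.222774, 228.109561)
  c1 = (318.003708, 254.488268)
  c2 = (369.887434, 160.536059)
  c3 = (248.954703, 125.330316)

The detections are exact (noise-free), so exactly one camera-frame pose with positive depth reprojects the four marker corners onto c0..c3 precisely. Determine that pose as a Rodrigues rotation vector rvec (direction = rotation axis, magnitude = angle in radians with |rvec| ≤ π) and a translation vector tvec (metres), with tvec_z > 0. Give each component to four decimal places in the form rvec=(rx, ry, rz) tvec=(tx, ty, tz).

rvec=(0.4217, -0.3721, 0.3511) tvec=(-0.0462, -0.0368, 0.7354)

Intrinsics K: fx=766.9, fy=651.9, cx=333.9, cy=226.7
Marker side s = 0.127 m; corners in marker frame (Z=0):
  M0 = (-0.0635, +0.0635, 0)
  M1 = (+0.0635, +0.0635, 0)
  M2 = (+0.0635, -0.0635, 0)
  M3 = (-0.0635, -0.0635, 0)
Detected image corners:
  c0 = (200.222774, 228.109561) px
  c1 = (318.003708, 254.488268) px
  c2 = (369.887434, 160.536059) px
  c3 = (248.954703, 125.330316) px
Planar DLT: solve 8×8 A·h = b for H (H[2,2]=1):
  H  [+1100.56709 -269.56201 +285.70115]
  H  [+350.34964 +859.11917 +194.06550]
  H  [+0.56673 +0.44680 +1.00000]
B = K⁻¹H; ‖b₁‖=1.359840, ‖b₂‖=1.359840; λ = 2/(‖b₁‖+‖b₂‖) = 0.735381, sign → tz>0 ⇒ λ=+0.735381
r₁ = λ·B[:,0] = (+0.87388,+0.25029,+0.41676); r₂ = λ·B[:,1] = (-0.40154,+0.85488,+0.32856)
r₃ = r₁×r₂ = (-0.27404,-0.45447,+0.84756); SVD([r₁ r₂ r₃]) → R = UVᵀ:
  R  [+0.87388 -0.40154 -0.27404]
  R  [+0.25029 +0.85488 -0.45447]
  R  [+0.41676 +0.32856 +0.84756]
t = (-0.04622, -0.03681, +0.73538) m
tr R = 2.576318; θ = arccos((tr R − 1)/2) = 0.662985 rad = 37.986°
axis k = ((R−Rᵀ)₃₂, (R−Rᵀ)₁₃, (R−Rᵀ)₂₁) / (2 sinθ) = (+0.636126, -0.561197, +0.529530)
rvec = θ·k = (+0.421741, -0.372065, +0.351070)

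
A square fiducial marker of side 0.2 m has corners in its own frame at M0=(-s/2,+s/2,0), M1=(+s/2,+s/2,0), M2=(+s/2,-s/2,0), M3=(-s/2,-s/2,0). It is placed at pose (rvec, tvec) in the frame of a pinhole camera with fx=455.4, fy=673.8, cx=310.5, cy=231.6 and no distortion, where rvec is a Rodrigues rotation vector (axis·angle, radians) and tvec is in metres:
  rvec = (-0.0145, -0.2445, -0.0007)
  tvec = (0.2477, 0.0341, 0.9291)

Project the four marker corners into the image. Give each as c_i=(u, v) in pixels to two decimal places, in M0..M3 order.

Intrinsics K: fx=455.4, fy=673.8, cx=310.5, cy=231.6
Marker side s = 0.2 m; corners in marker frame (Z=0):
  M0 = (-0.1000, +0.1000, 0)
  M1 = (+0.1000, +0.1000, 0)
  M2 = (+0.1000, -0.1000, 0)
  M3 = (-0.1000, -0.1000, 0)
rvec = (-0.0145, -0.2445, -0.0007), |rvec| = θ = 0.24493 rad = 14.033°
Rodrigues: sinθ=0.24249, 1−cosθ=0.02985; R = I + sinθ·[k]× + (1−cosθ)·[k]×²:
    [+0.97026 +0.00246 -0.24206]
    [+0.00107 +0.99990 +0.01444]
    [+0.24207 -0.01427 +0.97015]
t = (0.2477, 0.0341, 0.9291) m
M0: Pc = R·M0+t = (+0.15092, +0.13398, +0.90347); u = 455.4·(+0.15092)/0.90347 + 310.5 = 386.5724, v = 673.8·(+0.13398)/0.90347 + 231.6 = 331.5233
M1: Pc = R·M1+t = (+0.34497, +0.13420, +0.95188); u = 455.4·(+0.34497)/0.95188 + 310.5 = 475.5419, v = 673.8·(+0.13420)/0.95188 + 231.6 = 326.5927
M2: Pc = R·M2+t = (+0.34448, -0.06578, +0.95473); u = 455.4·(+0.34448)/0.95473 + 310.5 = 474.8142, v = 673.8·(-0.06578)/0.95473 + 231.6 = 185.1743
M3: Pc = R·M3+t = (+0.15043, -0.06600, +0.90632); u = 455.4·(+0.15043)/0.90632 + 310.5 = 386.0860, v = 673.8·(-0.06600)/0.90632 + 231.6 = 182.5351

c0=(386.57, 331.52) c1=(475.54, 326.59) c2=(474.81, 185.17) c3=(386.09, 182.54)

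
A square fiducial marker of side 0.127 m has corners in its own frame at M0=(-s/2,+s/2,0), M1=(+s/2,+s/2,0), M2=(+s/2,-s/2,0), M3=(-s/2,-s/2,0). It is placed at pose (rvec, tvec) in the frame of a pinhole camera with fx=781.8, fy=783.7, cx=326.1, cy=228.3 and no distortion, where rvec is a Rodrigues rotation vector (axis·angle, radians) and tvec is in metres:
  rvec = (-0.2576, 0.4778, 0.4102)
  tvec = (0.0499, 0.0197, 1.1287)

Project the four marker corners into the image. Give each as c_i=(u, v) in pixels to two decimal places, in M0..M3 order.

c0=(306.17, 266.24) c1=(378.86, 297.69) c2=(417.33, 216.75) c3=(343.72, 190.12)

Intrinsics K: fx=781.8, fy=783.7, cx=326.1, cy=228.3
Marker side s = 0.127 m; corners in marker frame (Z=0):
  M0 = (-0.0635, +0.0635, 0)
  M1 = (+0.0635, +0.0635, 0)
  M2 = (+0.0635, -0.0635, 0)
  M3 = (-0.0635, -0.0635, 0)
rvec = (-0.2576, 0.4778, 0.4102), |rvec| = θ = 0.68038 rad = 38.983°
Rodrigues: sinθ=0.62909, 1−cosθ=0.22267; R = I + sinθ·[k]× + (1−cosθ)·[k]×²:
    [+0.80925 -0.43848 +0.39095]
    [+0.32007 +0.88715 +0.33245]
    [-0.49261 -0.14391 +0.85827]
t = (0.0499, 0.0197, 1.1287) m
M0: Pc = R·M0+t = (-0.02933, +0.05571, +1.15084); u = 781.8·(-0.02933)/1.15084 + 326.1 = 306.1746, v = 783.7·(+0.05571)/1.15084 + 228.3 = 266.2367
M1: Pc = R·M1+t = (+0.07344, +0.09636, +1.08828); u = 781.8·(+0.07344)/1.08828 + 326.1 = 378.8608, v = 783.7·(+0.09636)/1.08828 + 228.3 = 297.6902
M2: Pc = R·M2+t = (+0.12913, -0.01631, +1.10656); u = 781.8·(+0.12913)/1.10656 + 326.1 = 417.3331, v = 783.7·(-0.01631)/1.10656 + 228.3 = 216.7494
M3: Pc = R·M3+t = (+0.02636, -0.05696, +1.16912); u = 781.8·(+0.02636)/1.16912 + 326.1 = 343.7244, v = 783.7·(-0.05696)/1.16912 + 228.3 = 190.1188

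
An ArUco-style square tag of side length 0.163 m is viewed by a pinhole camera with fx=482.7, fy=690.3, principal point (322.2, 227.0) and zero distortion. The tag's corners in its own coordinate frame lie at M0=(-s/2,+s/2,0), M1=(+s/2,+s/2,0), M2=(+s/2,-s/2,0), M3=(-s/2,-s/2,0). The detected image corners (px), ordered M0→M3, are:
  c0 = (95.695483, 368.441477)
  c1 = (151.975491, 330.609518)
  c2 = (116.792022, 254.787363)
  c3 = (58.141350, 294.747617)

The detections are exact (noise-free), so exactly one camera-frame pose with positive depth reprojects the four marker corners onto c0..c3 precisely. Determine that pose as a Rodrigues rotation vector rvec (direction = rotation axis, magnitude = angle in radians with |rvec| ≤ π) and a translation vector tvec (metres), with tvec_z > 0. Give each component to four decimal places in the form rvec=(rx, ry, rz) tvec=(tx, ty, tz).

Intrinsics K: fx=482.7, fy=690.3, cx=322.2, cy=227.0
Marker side s = 0.163 m; corners in marker frame (Z=0):
  M0 = (-0.0815, +0.0815, 0)
  M1 = (+0.0815, +0.0815, 0)
  M2 = (+0.0815, -0.0815, 0)
  M3 = (-0.0815, -0.0815, 0)
Detected image corners:
  c0 = (95.695483, 368.441477) px
  c1 = (151.975491, 330.609518) px
  c2 = (116.792022, 254.787363) px
  c3 = (58.141350, 294.747617) px
Planar DLT: solve 8×8 A·h = b for H (H[2,2]=1):
  H  [+348.97028 +252.04169 +105.98079]
  H  [-248.57255 +544.00914 +313.03108]
  H  [-0.03233 +0.27355 +1.00000]
B = K⁻¹H; ‖b₁‖=0.823105, ‖b₂‖=0.823105; λ = 2/(‖b₁‖+‖b₂‖) = 1.214912, sign → tz>0 ⇒ λ=+1.214912
r₁ = λ·B[:,0] = (+0.90454,-0.42457,-0.03928); r₂ = λ·B[:,1] = (+0.41253,+0.84816,+0.33234)
r₃ = r₁×r₂ = (-0.10779,-0.31682,+0.94234); SVD([r₁ r₂ r₃]) → R = UVᵀ:
  R  [+0.90454 +0.41253 -0.10779]
  R  [-0.42457 +0.84816 -0.31682]
  R  [-0.03928 +0.33234 +0.94234]
t = (-0.54420, +0.15141, +1.21491) m
tr R = 2.695041; θ = arccos((tr R − 1)/2) = 0.559500 rad = 32.057°
axis k = ((R−Rᵀ)₃₂, (R−Rᵀ)₁₃, (R−Rᵀ)₂₁) / (2 sinθ) = (+0.611538, -0.064538, -0.788578)
rvec = θ·k = (+0.342155, -0.036109, -0.441210)

rvec=(0.3422, -0.0361, -0.4412) tvec=(-0.5442, 0.1514, 1.2149)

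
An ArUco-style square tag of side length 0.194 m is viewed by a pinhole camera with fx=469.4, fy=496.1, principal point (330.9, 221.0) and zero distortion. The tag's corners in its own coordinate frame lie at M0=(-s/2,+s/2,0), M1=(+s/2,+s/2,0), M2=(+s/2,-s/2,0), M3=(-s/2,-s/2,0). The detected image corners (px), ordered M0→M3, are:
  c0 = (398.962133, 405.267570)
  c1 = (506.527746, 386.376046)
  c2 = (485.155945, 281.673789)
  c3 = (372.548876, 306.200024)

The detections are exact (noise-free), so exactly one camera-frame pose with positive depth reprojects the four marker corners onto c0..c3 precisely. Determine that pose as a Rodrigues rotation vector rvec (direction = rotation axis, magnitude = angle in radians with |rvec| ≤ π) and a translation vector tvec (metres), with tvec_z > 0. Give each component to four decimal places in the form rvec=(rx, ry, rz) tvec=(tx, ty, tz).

rvec=(0.2622, 0.1560, -0.2591) tvec=(0.1919, 0.2091, 0.8263)

Intrinsics K: fx=469.4, fy=496.1, cx=330.9, cy=221.0
Marker side s = 0.194 m; corners in marker frame (Z=0):
  M0 = (-0.0970, +0.0970, 0)
  M1 = (+0.0970, +0.0970, 0)
  M2 = (+0.0970, -0.0970, 0)
  M3 = (-0.0970, -0.0970, 0)
Detected image corners:
  c0 = (398.962133, 405.267570) px
  c1 = (506.527746, 386.376046) px
  c2 = (485.155945, 281.673789) px
  c3 = (372.548876, 306.200024) px
Planar DLT: solve 8×8 A·h = b for H (H[2,2]=1):
  H  [+468.18094 +248.96282 +439.93054]
  H  [-188.89147 +623.07227 +346.52275]
  H  [-0.22440 +0.28476 +1.00000]
B = K⁻¹H; ‖b₁‖=1.210203, ‖b₂‖=1.210203; λ = 2/(‖b₁‖+‖b₂‖) = 0.826308, sign → tz>0 ⇒ λ=+0.826308
r₁ = λ·B[:,0] = (+0.95487,-0.23202,-0.18542); r₂ = λ·B[:,1] = (+0.27239,+0.93297,+0.23530)
r₃ = r₁×r₂ = (+0.11840,-0.27519,+0.95407); SVD([r₁ r₂ r₃]) → R = UVᵀ:
  R  [+0.95487 +0.27239 +0.11840]
  R  [-0.23202 +0.93297 -0.27519]
  R  [-0.18542 +0.23530 +0.95407]
t = (+0.19193, +0.20907, +0.82631) m
tr R = 2.841919; θ = arccos((tr R − 1)/2) = 0.400261 rad = 22.933°
axis k = ((R−Rᵀ)₃₂, (R−Rᵀ)₁₃, (R−Rᵀ)₂₁) / (2 sinθ) = (+0.655049, +0.389861, -0.647240)
rvec = θ·k = (+0.262190, +0.156046, -0.259065)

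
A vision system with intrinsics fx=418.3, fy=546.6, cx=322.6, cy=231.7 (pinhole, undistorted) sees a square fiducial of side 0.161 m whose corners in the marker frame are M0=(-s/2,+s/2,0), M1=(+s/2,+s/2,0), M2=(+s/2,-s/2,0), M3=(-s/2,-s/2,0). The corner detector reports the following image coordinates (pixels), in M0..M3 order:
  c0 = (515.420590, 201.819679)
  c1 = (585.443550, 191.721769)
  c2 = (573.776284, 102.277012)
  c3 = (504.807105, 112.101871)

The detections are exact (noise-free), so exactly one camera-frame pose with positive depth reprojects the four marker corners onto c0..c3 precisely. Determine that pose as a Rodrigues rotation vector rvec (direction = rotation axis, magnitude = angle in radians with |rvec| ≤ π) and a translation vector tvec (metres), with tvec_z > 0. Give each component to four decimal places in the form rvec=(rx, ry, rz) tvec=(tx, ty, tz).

Intrinsics K: fx=418.3, fy=546.6, cx=322.6, cy=231.7
Marker side s = 0.161 m; corners in marker frame (Z=0):
  M0 = (-0.0805, +0.0805, 0)
  M1 = (+0.0805, +0.0805, 0)
  M2 = (+0.0805, -0.0805, 0)
  M3 = (-0.0805, -0.0805, 0)
Detected image corners:
  c0 = (515.420590, 201.819679) px
  c1 = (585.443550, 191.721769) px
  c2 = (573.776284, 102.277012) px
  c3 = (504.807105, 112.101871) px
Planar DLT: solve 8×8 A·h = b for H (H[2,2]=1):
  H  [+436.15586 +17.15540 +544.84230]
  H  [-60.60231 +541.88876 +151.63236]
  H  [+0.00831 -0.09551 +1.00000]
B = K⁻¹H; ‖b₁‖=1.042605, ‖b₂‖=1.042605; λ = 2/(‖b₁‖+‖b₂‖) = 0.959136, sign → tz>0 ⇒ λ=+0.959136
r₁ = λ·B[:,0] = (+0.99393,-0.10972,+0.00797); r₂ = λ·B[:,1] = (+0.10999,+0.98970,-0.09161)
r₃ = r₁×r₂ = (+0.00216,+0.09193,+0.99576); SVD([r₁ r₂ r₃]) → R = UVᵀ:
  R  [+0.99393 +0.10999 +0.00216]
  R  [-0.10972 +0.98970 +0.09193]
  R  [+0.00797 -0.09161 +0.99576]
t = (+0.50959, -0.14050, +0.95914) m
tr R = 2.979396; θ = arccos((tr R − 1)/2) = 0.143666 rad = 8.231°
axis k = ((R−Rᵀ)₃₂, (R−Rᵀ)₁₃, (R−Rᵀ)₂₁) / (2 sinθ) = (-0.640984, -0.020288, -0.767286)
rvec = θ·k = (-0.092087, -0.002915, -0.110233)

rvec=(-0.0921, -0.0029, -0.1102) tvec=(0.5096, -0.1405, 0.9591)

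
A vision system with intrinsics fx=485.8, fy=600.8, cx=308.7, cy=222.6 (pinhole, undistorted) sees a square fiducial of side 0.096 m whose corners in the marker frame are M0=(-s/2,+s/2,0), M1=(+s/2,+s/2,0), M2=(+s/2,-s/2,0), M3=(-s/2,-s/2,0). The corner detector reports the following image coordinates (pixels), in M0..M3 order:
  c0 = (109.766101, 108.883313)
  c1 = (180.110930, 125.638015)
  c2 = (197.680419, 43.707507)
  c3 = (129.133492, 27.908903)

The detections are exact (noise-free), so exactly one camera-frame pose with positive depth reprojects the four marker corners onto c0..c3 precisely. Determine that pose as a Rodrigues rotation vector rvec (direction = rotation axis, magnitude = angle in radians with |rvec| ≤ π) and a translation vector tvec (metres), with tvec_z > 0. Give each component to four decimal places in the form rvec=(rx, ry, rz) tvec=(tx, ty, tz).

rvec=(-0.1911, 0.0236, 0.1982) tvec=(-0.2065, -0.1585, 0.6494)

Intrinsics K: fx=485.8, fy=600.8, cx=308.7, cy=222.6
Marker side s = 0.096 m; corners in marker frame (Z=0):
  M0 = (-0.0480, +0.0480, 0)
  M1 = (+0.0480, +0.0480, 0)
  M2 = (+0.0480, -0.0480, 0)
  M3 = (-0.0480, -0.0480, 0)
Detected image corners:
  c0 = (109.766101, 108.883313) px
  c1 = (180.110930, 125.638015) px
  c2 = (197.680419, 43.707507) px
  c3 = (129.133492, 27.908903) px
Planar DLT: solve 8×8 A·h = b for H (H[2,2]=1):
  H  [+713.25496 -236.64826 +154.19170]
  H  [+164.51041 +826.48623 +75.94813]
  H  [-0.06493 -0.28695 +1.00000]
B = K⁻¹H; ‖b₁‖=1.539947, ‖b₂‖=1.539947; λ = 2/(‖b₁‖+‖b₂‖) = 0.649373, sign → tz>0 ⇒ λ=+0.649373
r₁ = λ·B[:,0] = (+0.98021,+0.19343,-0.04216); r₂ = λ·B[:,1] = (-0.19792,+0.96234,-0.18634)
r₃ = r₁×r₂ = (+0.00453,+0.19099,+0.98158); SVD([r₁ r₂ r₃]) → R = UVᵀ:
  R  [+0.98021 -0.19792 +0.00453]
  R  [+0.19343 +0.96234 +0.19099]
  R  [-0.04216 -0.18634 +0.98158]
t = (-0.20653, -0.15851, +0.64937) m
tr R = 2.924132; θ = arccos((tr R − 1)/2) = 0.276320 rad = 15.832°
axis k = ((R−Rᵀ)₃₂, (R−Rᵀ)₁₃, (R−Rᵀ)₂₁) / (2 sinθ) = (-0.691541, +0.085585, +0.717249)
rvec = θ·k = (-0.191087, +0.023649, +0.198190)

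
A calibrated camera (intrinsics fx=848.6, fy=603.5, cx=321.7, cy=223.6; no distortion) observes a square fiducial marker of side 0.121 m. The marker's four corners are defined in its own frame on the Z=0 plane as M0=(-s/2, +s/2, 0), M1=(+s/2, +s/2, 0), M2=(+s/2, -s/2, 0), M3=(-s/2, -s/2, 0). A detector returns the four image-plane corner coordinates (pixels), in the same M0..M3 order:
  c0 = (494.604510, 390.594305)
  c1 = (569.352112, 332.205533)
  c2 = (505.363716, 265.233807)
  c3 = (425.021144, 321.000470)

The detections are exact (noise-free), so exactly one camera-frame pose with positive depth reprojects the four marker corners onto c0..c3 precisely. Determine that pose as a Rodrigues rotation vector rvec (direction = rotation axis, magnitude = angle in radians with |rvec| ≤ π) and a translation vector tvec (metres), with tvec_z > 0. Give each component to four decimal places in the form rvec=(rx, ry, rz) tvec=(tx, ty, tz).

Intrinsics K: fx=848.6, fy=603.5, cx=321.7, cy=223.6
Marker side s = 0.121 m; corners in marker frame (Z=0):
  M0 = (-0.0605, +0.0605, 0)
  M1 = (+0.0605, +0.0605, 0)
  M2 = (+0.0605, -0.0605, 0)
  M3 = (-0.0605, -0.0605, 0)
Detected image corners:
  c0 = (494.604510, 390.594305) px
  c1 = (569.352112, 332.205533) px
  c2 = (505.363716, 265.233807) px
  c3 = (425.021144, 321.000470) px
Planar DLT: solve 8×8 A·h = b for H (H[2,2]=1):
  H  [+877.09731 +644.90902 +500.07737]
  H  [-316.61288 +625.46131 +326.82742]
  H  [+0.47432 +0.18778 +1.00000]
B = K⁻¹H; ‖b₁‖=1.201839, ‖b₂‖=1.201839; λ = 2/(‖b₁‖+‖b₂‖) = 0.832058, sign → tz>0 ⇒ λ=+0.832058
r₁ = λ·B[:,0] = (+0.71038,-0.58275,+0.39467); r₂ = λ·B[:,1] = (+0.57311,+0.80445,+0.15624)
r₃ = r₁×r₂ = (-0.40854,+0.11519,+0.90544); SVD([r₁ r₂ r₃]) → R = UVᵀ:
  R  [+0.71038 +0.57311 -0.40854]
  R  [-0.58275 +0.80445 +0.11519]
  R  [+0.39467 +0.15624 +0.90544]
t = (+0.17490, +0.14232, +0.83206) m
tr R = 2.420275; θ = arccos((tr R − 1)/2) = 0.781103 rad = 44.754°
axis k = ((R−Rᵀ)₃₂, (R−Rᵀ)₁₃, (R−Rᵀ)₂₁) / (2 sinθ) = (+0.029150, -0.570406, -0.820845)
rvec = θ·k = (+0.022769, -0.445546, -0.641165)

rvec=(0.0228, -0.4455, -0.6412) tvec=(0.1749, 0.1423, 0.8321)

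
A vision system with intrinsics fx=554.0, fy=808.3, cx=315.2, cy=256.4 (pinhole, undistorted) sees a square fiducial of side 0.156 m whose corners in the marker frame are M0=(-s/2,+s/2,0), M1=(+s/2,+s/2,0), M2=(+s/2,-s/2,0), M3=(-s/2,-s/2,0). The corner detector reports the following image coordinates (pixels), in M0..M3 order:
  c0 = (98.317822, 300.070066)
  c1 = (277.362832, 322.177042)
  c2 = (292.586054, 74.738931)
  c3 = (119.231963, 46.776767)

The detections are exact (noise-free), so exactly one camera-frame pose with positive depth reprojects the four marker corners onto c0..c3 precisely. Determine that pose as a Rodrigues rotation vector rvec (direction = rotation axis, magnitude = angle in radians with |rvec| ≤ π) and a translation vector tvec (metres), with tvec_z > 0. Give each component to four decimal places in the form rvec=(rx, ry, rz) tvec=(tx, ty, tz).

rvec=(-0.0905, -0.0880, 0.0876) tvec=(-0.1047, -0.0442, 0.4956)

Intrinsics K: fx=554.0, fy=808.3, cx=315.2, cy=256.4
Marker side s = 0.156 m; corners in marker frame (Z=0):
  M0 = (-0.0780, +0.0780, 0)
  M1 = (+0.0780, +0.0780, 0)
  M2 = (+0.0780, -0.0780, 0)
  M3 = (-0.0780, -0.0780, 0)
Detected image corners:
  c0 = (98.317822, 300.070066) px
  c1 = (277.362832, 322.177042) px
  c2 = (292.586054, 74.738931) px
  c3 = (119.231963, 46.776767) px
Planar DLT: solve 8×8 A·h = b for H (H[2,2]=1):
  H  [+1162.46342 -152.93584 +198.16890]
  H  [+192.15819 +1569.38432 +184.25311]
  H  [+0.16888 -0.18972 +1.00000]
B = K⁻¹H; ‖b₁‖=2.017754, ‖b₂‖=2.017754; λ = 2/(‖b₁‖+‖b₂‖) = 0.495601, sign → tz>0 ⇒ λ=+0.495601
r₁ = λ·B[:,0] = (+0.99230,+0.09127,+0.08370); r₂ = λ·B[:,1] = (-0.08332,+0.99208,-0.09403)
r₃ = r₁×r₂ = (-0.09162,+0.08633,+0.99205); SVD([r₁ r₂ r₃]) → R = UVᵀ:
  R  [+0.99230 -0.08332 -0.09162]
  R  [+0.09127 +0.99208 +0.08633]
  R  [+0.08370 -0.09403 +0.99205]
t = (-0.10469, -0.04424, +0.49560) m
tr R = 2.976425; θ = arccos((tr R − 1)/2) = 0.153693 rad = 8.806°
axis k = ((R−Rᵀ)₃₂, (R−Rᵀ)₁₃, (R−Rᵀ)₂₁) / (2 sinθ) = (-0.589052, -0.572599, +0.570218)
rvec = θ·k = (-0.090533, -0.088005, +0.087638)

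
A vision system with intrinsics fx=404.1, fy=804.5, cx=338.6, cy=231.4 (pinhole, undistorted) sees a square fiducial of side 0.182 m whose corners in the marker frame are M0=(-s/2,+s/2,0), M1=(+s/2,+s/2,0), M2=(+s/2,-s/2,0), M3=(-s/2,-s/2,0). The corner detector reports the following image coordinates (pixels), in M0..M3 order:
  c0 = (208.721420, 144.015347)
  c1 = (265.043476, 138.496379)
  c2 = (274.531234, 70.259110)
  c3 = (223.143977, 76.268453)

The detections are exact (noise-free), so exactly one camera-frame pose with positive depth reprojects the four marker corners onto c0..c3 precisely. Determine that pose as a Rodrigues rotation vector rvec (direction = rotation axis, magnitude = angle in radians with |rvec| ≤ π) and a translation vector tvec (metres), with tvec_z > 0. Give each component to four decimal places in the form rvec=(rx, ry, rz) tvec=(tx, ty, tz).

rvec=(-0.7658, 0.1192, 0.0092) tvec=(-0.3133, -0.2068, 1.3233)

Intrinsics K: fx=404.1, fy=804.5, cx=338.6, cy=231.4
Marker side s = 0.182 m; corners in marker frame (Z=0):
  M0 = (-0.0910, +0.0910, 0)
  M1 = (+0.0910, +0.0910, 0)
  M2 = (+0.0910, -0.0910, 0)
  M3 = (-0.0910, -0.0910, 0)
Detected image corners:
  c0 = (208.721420, 144.015347) px
  c1 = (265.043476, 138.496379) px
  c2 = (274.531234, 70.259110) px
  c3 = (223.143977, 76.268453) px
Planar DLT: solve 8×8 A·h = b for H (H[2,2]=1):
  H  [+274.88728 -192.58691 +242.93846]
  H  [-40.73313 +317.57288 +105.66665]
  H  [-0.08389 -0.52209 +1.00000]
B = K⁻¹H; ‖b₁‖=0.755676, ‖b₂‖=0.755676; λ = 2/(‖b₁‖+‖b₂‖) = 1.323319, sign → tz>0 ⇒ λ=+1.323319
r₁ = λ·B[:,0] = (+0.99320,-0.03507,-0.11101); r₂ = λ·B[:,1] = (-0.05176,+0.72110,-0.69090)
r₃ = r₁×r₂ = (+0.10428,+0.69194,+0.71438); SVD([r₁ r₂ r₃]) → R = UVᵀ:
  R  [+0.99320 -0.05176 +0.10428]
  R  [-0.03507 +0.72110 +0.69194]
  R  [-0.11101 -0.69090 +0.71438]
t = (-0.31327, -0.20682, +1.32332) m
tr R = 2.428678; θ = arccos((tr R − 1)/2) = 0.775117 rad = 44.411°
axis k = ((R−Rᵀ)₃₂, (R−Rᵀ)₁₃, (R−Rᵀ)₂₁) / (2 sinθ) = (-0.988026, +0.153825, +0.011924)
rvec = θ·k = (-0.765836, +0.119232, +0.009243)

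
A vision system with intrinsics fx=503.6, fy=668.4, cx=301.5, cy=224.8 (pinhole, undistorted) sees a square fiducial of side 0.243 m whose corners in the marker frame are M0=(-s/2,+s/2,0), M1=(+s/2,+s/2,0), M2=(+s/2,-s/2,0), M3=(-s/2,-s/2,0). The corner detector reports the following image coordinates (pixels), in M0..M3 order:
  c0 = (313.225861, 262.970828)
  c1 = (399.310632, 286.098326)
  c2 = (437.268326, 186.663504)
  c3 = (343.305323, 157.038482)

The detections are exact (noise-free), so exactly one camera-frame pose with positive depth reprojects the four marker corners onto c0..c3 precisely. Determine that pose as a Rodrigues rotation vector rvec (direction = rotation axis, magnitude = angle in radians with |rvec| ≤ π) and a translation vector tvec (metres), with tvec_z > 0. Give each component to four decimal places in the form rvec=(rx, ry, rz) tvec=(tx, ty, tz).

Intrinsics K: fx=503.6, fy=668.4, cx=301.5, cy=224.8
Marker side s = 0.243 m; corners in marker frame (Z=0):
  M0 = (-0.1215, +0.1215, 0)
  M1 = (+0.1215, +0.1215, 0)
  M2 = (+0.1215, -0.1215, 0)
  M3 = (-0.1215, -0.1215, 0)
Detected image corners:
  c0 = (313.225861, 262.970828) px
  c1 = (399.310632, 286.098326) px
  c2 = (437.268326, 186.663504) px
  c3 = (343.305323, 157.038482) px
Planar DLT: solve 8×8 A·h = b for H (H[2,2]=1):
  H  [+426.77090 +15.72134 +373.25071]
  H  [+142.02220 +515.60434 +226.04528]
  H  [+0.15304 +0.41796 +1.00000]
B = K⁻¹H; ‖b₁‖=0.787786, ‖b₂‖=0.787786; λ = 2/(‖b₁‖+‖b₂‖) = 1.269381, sign → tz>0 ⇒ λ=+1.269381
r₁ = λ·B[:,0] = (+0.95942,+0.20438,+0.19426); r₂ = λ·B[:,1] = (-0.27801,+0.80076,+0.53056)
r₃ = r₁×r₂ = (-0.04712,-0.56303,+0.82509); SVD([r₁ r₂ r₃]) → R = UVᵀ:
  R  [+0.95942 -0.27801 -0.04712]
  R  [+0.20438 +0.80076 -0.56303]
  R  [+0.19426 +0.53056 +0.82509]
t = (+0.18086, +0.00236, +1.26938) m
tr R = 2.585272; θ = arccos((tr R − 1)/2) = 0.655676 rad = 37.567°
axis k = ((R−Rᵀ)₃₂, (R−Rᵀ)₁₃, (R−Rᵀ)₂₁) / (2 sinθ) = (+0.896834, -0.197955, +0.395603)
rvec = θ·k = (+0.588033, -0.129794, +0.259388)

rvec=(0.5880, -0.1298, 0.2594) tvec=(0.1809, 0.0024, 1.2694)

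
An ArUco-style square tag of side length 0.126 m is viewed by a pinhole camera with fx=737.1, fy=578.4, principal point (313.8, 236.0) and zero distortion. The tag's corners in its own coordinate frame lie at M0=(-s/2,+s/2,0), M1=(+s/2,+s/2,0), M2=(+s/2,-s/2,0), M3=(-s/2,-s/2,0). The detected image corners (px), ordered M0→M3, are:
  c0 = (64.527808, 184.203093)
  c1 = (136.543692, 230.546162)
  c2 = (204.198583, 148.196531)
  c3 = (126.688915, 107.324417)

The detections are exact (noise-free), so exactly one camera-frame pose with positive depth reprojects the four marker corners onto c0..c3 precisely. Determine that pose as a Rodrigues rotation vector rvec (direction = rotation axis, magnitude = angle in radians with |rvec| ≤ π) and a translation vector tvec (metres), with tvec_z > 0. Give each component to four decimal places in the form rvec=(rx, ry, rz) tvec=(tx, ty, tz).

Intrinsics K: fx=737.1, fy=578.4, cx=313.8, cy=236.0
Marker side s = 0.126 m; corners in marker frame (Z=0):
  M0 = (-0.0630, +0.0630, 0)
  M1 = (+0.0630, +0.0630, 0)
  M2 = (+0.0630, -0.0630, 0)
  M3 = (-0.0630, -0.0630, 0)
Detected image corners:
  c0 = (64.527808, 184.203093) px
  c1 = (136.543692, 230.546162) px
  c2 = (204.198583, 148.196531) px
  c3 = (126.688915, 107.324417) px
Planar DLT: solve 8×8 A·h = b for H (H[2,2]=1):
  H  [+515.30705 -504.45039 +131.45744]
  H  [+247.98120 +643.51498 +166.94890]
  H  [-0.58611 +0.07435 +1.00000]
B = K⁻¹H; ‖b₁‖=1.299794, ‖b₂‖=1.299794; λ = 2/(‖b₁‖+‖b₂‖) = 0.769353, sign → tz>0 ⇒ λ=+0.769353
r₁ = λ·B[:,0] = (+0.72982,+0.51384,-0.45092); r₂ = λ·B[:,1] = (-0.55087,+0.83263,+0.05720)
r₃ = r₁×r₂ = (+0.40484,+0.20666,+0.89073); SVD([r₁ r₂ r₃]) → R = UVᵀ:
  R  [+0.72982 -0.55087 +0.40484]
  R  [+0.51384 +0.83263 +0.20666]
  R  [-0.45092 +0.05720 +0.89073]
t = (-0.19032, -0.09185, +0.76935) m
tr R = 2.453177; θ = arccos((tr R − 1)/2) = 0.757453 rad = 43.399°
axis k = ((R−Rᵀ)₃₂, (R−Rᵀ)₁₃, (R−Rᵀ)₂₁) / (2 sinθ) = (-0.108763, +0.622761, +0.774816)
rvec = θ·k = (-0.082383, +0.471712, +0.586887)

rvec=(-0.0824, 0.4717, 0.5869) tvec=(-0.1903, -0.0918, 0.7694)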